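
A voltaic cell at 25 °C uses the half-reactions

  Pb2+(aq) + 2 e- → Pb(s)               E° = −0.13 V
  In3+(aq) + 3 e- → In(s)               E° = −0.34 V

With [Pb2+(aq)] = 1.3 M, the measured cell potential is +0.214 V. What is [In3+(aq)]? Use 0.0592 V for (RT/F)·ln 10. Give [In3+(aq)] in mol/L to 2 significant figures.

The Pb²⁺/Pb couple has the larger reduction potential, so it is the cathode: E°cell = −0.13 − (−0.34) = +0.21 V and n = 6.
From the Nernst equation, log Q = n(E° − E)/0.0592 = 6·(+0.21 − (+0.214))/0.0592 = −0.405.
For 3 Pb2+(aq) + 2 In(s) → 3 Pb(s) + 2 In3+(aq), the reaction quotient is Q = [In3+(aq)]^2 / [Pb2+(aq)]^3.
Isolating [In3+(aq)] in Q = 10^{−0.405} yields log [In3+(aq)] = −0.032, i.e. 0.93 M.

0.93 M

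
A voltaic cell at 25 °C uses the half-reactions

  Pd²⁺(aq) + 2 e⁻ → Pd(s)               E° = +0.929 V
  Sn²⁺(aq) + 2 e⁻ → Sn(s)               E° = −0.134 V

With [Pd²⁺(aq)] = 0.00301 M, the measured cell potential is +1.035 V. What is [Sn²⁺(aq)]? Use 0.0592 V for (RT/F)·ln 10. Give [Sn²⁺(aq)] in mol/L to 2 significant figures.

0.027 M

The Pd²⁺/Pd couple has the larger reduction potential, so it is the cathode: E°cell = +0.929 − (−0.134) = +1.063 V and n = 2.
Since E = E° − (0.0592/n)·log Q, log Q = n(E° − E)/0.0592 = 0.946.
Balancing electrons gives Pd²⁺(aq) + Sn(s) → Pd(s) + Sn²⁺(aq); thus Q = [Sn²⁺(aq)] / [Pd²⁺(aq)].
Isolating [Sn²⁺(aq)] in Q = 10^{0.946} yields log [Sn²⁺(aq)] = −1.575, i.e. 0.027 M.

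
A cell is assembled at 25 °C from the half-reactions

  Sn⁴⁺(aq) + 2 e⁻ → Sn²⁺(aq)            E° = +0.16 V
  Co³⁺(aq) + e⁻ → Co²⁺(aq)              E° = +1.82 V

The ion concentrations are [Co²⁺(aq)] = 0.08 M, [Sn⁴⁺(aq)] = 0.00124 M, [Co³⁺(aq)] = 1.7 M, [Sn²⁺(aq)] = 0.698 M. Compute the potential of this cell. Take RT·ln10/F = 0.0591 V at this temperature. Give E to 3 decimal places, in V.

Co³⁺/Co²⁺ is reduced (cathode, E° = +1.82 V) and Sn⁴⁺/Sn²⁺ is oxidized (anode).
The standard potential is +1.82 − (+0.16) = +1.66 V and the balanced reaction transfers n = 2 electrons.
The balanced reaction is 2 Co³⁺(aq) + Sn²⁺(aq) → 2 Co²⁺(aq) + Sn⁴⁺(aq), so Q = ([Co²⁺(aq)]^2·[Sn⁴⁺(aq)]) / ([Co³⁺(aq)]^2·[Sn²⁺(aq)]) = 3.93×10^−6 and log Q = −5.405.
By the Nernst equation, E = +1.66 − (0.0591/2)·(−5.405) = +1.820 V.

+1.820 V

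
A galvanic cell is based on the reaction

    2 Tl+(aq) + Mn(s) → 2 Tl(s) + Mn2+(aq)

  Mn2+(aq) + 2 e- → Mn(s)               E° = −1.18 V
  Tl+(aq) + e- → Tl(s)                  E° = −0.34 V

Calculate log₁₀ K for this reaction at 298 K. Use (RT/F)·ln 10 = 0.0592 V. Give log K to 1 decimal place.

The Tl⁺/Tl couple is reduced (cathode); E°cell = −0.34 − (−1.18) = +0.84 V with n = 2.
At equilibrium E = 0, so log K = nE°cell / 0.0592 = (2)(+0.84) / 0.0592 = 28.4.

log K = 28.4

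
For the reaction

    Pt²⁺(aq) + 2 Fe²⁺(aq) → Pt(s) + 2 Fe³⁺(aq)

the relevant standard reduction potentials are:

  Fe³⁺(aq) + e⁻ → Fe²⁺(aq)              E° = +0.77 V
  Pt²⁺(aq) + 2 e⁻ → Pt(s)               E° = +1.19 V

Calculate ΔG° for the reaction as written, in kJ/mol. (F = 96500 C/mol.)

In the reaction as written Pt²⁺(aq) is reduced, so the Pt²⁺/Pt couple is the cathode and Fe³⁺/Fe²⁺ is the anode.
E°cell = +1.19 − (+0.77) = +0.42 V; balancing electrons gives n = 2.
ΔG° = −nFE°cell = −(2)(96500)(+0.42) J/mol = −81.1 kJ/mol.

−81.1 kJ/mol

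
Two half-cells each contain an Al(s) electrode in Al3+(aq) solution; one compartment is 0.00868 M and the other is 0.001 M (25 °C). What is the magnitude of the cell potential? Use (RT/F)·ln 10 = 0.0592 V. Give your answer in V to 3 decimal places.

0.019 V

For a concentration cell E°cell = 0, since both electrodes use the same couple.
The compartment with the higher Al3+(aq) concentration (0.00868 M) acts as the cathode; ions are reduced there and produced at the dilute (0.001 M) anode.
With n = 3, Ecell = −(0.0592/3)·log([dilute]/[conc]) = −(0.0592/3)·log(0.001/0.00868) = +0.019 V.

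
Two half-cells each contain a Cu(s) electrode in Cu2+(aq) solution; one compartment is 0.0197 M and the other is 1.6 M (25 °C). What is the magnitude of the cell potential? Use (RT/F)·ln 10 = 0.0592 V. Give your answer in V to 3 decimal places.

For a concentration cell E°cell = 0, since both electrodes use the same couple.
The compartment with the higher Cu2+(aq) concentration (1.6 M) acts as the cathode; ions are reduced there and produced at the dilute (0.0197 M) anode.
With n = 2, Ecell = −(0.0592/2)·log([dilute]/[conc]) = −(0.0592/2)·log(0.0197/1.6) = +0.057 V.

0.057 V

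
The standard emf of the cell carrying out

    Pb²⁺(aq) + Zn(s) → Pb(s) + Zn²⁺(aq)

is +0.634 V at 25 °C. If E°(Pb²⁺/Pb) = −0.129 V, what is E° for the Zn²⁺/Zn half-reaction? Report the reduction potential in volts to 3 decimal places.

−0.763 V

In the reaction as written the Pb²⁺/Pb couple is reduced (cathode) and Zn²⁺/Zn is oxidized (anode), so E°cell = E°(Pb²⁺/Pb) − E°(Zn²⁺/Zn).
E°(Zn²⁺/Zn) = E°(cathode) − E°cell = −0.129 − (+0.634) = −0.763 V.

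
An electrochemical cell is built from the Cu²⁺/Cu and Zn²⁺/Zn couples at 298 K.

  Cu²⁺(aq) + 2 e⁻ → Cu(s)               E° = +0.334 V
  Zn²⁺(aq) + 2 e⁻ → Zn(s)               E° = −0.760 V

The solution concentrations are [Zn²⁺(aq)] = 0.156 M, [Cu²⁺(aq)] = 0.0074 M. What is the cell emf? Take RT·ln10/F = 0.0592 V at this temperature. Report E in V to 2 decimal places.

+1.05 V

Since E°(Cu²⁺/Cu) > E°(Zn²⁺/Zn), Cu²⁺/Cu serves as the cathode.
The standard potential is +0.334 − (−0.760) = +1.094 V and the balanced reaction transfers n = 2 electrons.
The balanced reaction is Cu²⁺(aq) + Zn(s) → Cu(s) + Zn²⁺(aq), so Q = [Zn²⁺(aq)] / [Cu²⁺(aq)] = 21.1 and log Q = 1.324.
By the Nernst equation, E = +1.094 − (0.0592/2)·(1.324) = +1.05 V.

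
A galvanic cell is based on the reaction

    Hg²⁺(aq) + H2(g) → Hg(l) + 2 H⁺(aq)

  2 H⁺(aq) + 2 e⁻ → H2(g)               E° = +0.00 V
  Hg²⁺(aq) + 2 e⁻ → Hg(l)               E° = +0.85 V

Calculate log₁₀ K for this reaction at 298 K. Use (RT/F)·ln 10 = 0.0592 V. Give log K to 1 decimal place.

log K = 28.7

The Hg²⁺/Hg couple is reduced (cathode); E°cell = +0.85 − (+0.00) = +0.85 V with n = 2.
At equilibrium E = 0, so log K = nE°cell / 0.0592 = (2)(+0.85) / 0.0592 = 28.7.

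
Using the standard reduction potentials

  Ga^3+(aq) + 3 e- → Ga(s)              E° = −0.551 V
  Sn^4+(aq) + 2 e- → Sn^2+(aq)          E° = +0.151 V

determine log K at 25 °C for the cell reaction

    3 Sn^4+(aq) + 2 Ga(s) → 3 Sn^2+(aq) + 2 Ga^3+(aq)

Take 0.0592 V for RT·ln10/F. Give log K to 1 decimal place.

log K = 71.1

The Sn⁴⁺/Sn²⁺ couple is reduced (cathode); E°cell = +0.151 − (−0.551) = +0.702 V with n = 6.
At equilibrium E = 0, so log K = nE°cell / 0.0592 = (6)(+0.702) / 0.0592 = 71.1.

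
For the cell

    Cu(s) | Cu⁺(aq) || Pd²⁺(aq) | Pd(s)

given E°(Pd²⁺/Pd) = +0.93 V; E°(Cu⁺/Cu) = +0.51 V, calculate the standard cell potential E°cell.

By convention the left-hand electrode in cell notation is the anode (oxidation) and the right-hand electrode is the cathode (reduction).
E°cell = E°(right) − E°(left) = +0.93 − (+0.51) = +0.42 V.

+0.42 V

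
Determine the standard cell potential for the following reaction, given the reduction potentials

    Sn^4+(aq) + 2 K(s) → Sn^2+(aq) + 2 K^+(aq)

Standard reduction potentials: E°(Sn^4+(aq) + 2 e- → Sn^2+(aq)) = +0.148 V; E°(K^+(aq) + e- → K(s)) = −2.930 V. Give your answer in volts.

Sn^4+(aq) gains electrons, so the Sn⁴⁺/Sn²⁺ couple is the cathode; the K⁺/K couple is the anode.
E°cell = E°(cathode) − E°(anode) = +0.148 − (−2.930) = +3.078 V.

+3.078 V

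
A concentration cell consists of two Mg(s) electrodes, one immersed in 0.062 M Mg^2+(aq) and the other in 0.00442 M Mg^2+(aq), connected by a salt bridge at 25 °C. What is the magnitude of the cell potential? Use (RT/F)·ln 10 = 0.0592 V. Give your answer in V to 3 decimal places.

0.034 V

For a concentration cell E°cell = 0, since both electrodes use the same couple.
The compartment with the higher Mg^2+(aq) concentration (0.062 M) acts as the cathode; ions are reduced there and produced at the dilute (0.00442 M) anode.
With n = 2, Ecell = −(0.0592/2)·log([dilute]/[conc]) = −(0.0592/2)·log(0.00442/0.062) = +0.034 V.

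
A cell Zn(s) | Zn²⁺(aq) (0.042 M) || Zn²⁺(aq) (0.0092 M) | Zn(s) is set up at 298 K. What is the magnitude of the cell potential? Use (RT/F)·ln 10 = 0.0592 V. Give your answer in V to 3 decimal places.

For a concentration cell E°cell = 0, since both electrodes use the same couple.
The compartment with the higher Zn²⁺(aq) concentration (0.042 M) acts as the cathode; ions are reduced there and produced at the dilute (0.0092 M) anode.
With n = 2, Ecell = −(0.0592/2)·log([dilute]/[conc]) = −(0.0592/2)·log(0.0092/0.042) = +0.020 V.

0.020 V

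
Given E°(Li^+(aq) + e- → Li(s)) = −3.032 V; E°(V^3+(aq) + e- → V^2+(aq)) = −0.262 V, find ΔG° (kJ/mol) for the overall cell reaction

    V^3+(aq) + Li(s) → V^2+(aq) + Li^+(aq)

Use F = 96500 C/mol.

−267 kJ/mol

In the reaction as written V^3+(aq) is reduced, so the V³⁺/V²⁺ couple is the cathode and Li⁺/Li is the anode.
E°cell = −0.262 − (−3.032) = +2.770 V; balancing electrons gives n = 1.
ΔG° = −nFE°cell = −(1)(96500)(+2.770) J/mol = −267 kJ/mol.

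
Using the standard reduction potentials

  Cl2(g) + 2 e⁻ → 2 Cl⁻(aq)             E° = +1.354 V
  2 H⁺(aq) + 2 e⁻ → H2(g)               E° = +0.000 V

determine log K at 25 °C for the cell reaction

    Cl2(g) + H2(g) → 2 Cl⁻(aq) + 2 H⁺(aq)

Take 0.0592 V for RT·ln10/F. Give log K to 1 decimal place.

log K = 45.7

The Cl₂/Cl⁻ couple is reduced (cathode); E°cell = +1.354 − (+0.000) = +1.354 V with n = 2.
At equilibrium E = 0, so log K = nE°cell / 0.0592 = (2)(+1.354) / 0.0592 = 45.7.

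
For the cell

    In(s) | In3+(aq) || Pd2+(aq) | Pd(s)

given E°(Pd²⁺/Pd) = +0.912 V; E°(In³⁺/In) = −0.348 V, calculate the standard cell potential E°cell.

+1.260 V

By convention the left-hand electrode in cell notation is the anode (oxidation) and the right-hand electrode is the cathode (reduction).
E°cell = E°(right) − E°(left) = +0.912 − (−0.348) = +1.260 V.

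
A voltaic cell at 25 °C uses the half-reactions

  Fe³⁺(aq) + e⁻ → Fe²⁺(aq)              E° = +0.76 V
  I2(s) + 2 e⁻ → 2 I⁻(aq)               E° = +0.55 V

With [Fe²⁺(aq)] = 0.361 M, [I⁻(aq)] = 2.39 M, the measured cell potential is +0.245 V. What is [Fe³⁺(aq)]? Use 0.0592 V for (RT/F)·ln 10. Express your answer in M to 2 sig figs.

0.59 M

Fe³⁺/Fe²⁺ is the cathode (higher E°); E°cell = +0.76 − (+0.55) = +0.21 V with n = 2.
From the Nernst equation, log Q = n(E° − E)/0.0592 = 2·(+0.21 − (+0.245))/0.0592 = −1.182.
Balancing electrons gives 2 Fe³⁺(aq) + 2 I⁻(aq) → 2 Fe²⁺(aq) + I2(s); thus Q = [Fe²⁺(aq)]^2 / ([Fe³⁺(aq)]^2·[I⁻(aq)]^2).
Solving for the unknown gives log [Fe³⁺(aq)] = −0.230, so [Fe³⁺(aq)] ≈ 0.59 M.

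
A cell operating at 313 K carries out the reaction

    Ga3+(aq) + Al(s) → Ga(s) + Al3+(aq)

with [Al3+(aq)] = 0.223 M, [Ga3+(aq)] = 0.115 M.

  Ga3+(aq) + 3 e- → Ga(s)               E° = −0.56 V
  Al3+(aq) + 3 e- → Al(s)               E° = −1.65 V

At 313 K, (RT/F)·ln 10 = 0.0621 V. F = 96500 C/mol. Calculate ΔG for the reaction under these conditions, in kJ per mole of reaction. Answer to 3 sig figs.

−314 kJ/mol

E°cell = −0.56 − (−1.65) = +1.09 V; the balanced reaction transfers n = 3 electrons.
Q = [Al3+(aq)] / [Ga3+(aq)] = 1.94, so log Q = 0.288 and E = +1.09 − (0.0621/3)(0.288) = +1.0840 V.
Then ΔG = −nFE = −3 × 96500 × +1.0840 J/mol = −314 kJ/mol.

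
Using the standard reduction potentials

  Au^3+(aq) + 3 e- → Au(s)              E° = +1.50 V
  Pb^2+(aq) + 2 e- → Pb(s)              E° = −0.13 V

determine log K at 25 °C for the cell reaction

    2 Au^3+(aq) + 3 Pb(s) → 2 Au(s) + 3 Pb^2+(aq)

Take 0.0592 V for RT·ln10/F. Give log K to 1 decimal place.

log K = 165.2

The Au³⁺/Au couple is reduced (cathode); E°cell = +1.50 − (−0.13) = +1.63 V with n = 6.
At equilibrium E = 0, so log K = nE°cell / 0.0592 = (6)(+1.63) / 0.0592 = 165.2.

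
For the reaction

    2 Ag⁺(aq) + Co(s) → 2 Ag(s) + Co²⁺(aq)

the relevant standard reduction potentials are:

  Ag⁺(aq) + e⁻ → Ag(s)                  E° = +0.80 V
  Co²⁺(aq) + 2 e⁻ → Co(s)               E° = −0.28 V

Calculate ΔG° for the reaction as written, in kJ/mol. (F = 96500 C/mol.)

In the reaction as written Ag⁺(aq) is reduced, so the Ag⁺/Ag couple is the cathode and Co²⁺/Co is the anode.
E°cell = +0.80 − (−0.28) = +1.08 V; balancing electrons gives n = 2.
ΔG° = −nFE°cell = −(2)(96500)(+1.08) J/mol = −208 kJ/mol.

−208 kJ/mol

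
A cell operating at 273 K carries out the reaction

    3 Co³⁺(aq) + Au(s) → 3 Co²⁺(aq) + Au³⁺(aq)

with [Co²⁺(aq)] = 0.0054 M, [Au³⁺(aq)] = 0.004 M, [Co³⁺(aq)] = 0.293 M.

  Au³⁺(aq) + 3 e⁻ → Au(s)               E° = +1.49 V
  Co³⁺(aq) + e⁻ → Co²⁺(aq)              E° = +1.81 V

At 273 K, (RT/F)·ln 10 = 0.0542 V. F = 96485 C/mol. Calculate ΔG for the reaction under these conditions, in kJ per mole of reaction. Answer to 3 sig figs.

The standard cell potential is +1.81 − (+1.49) = +0.32 V, with n = 3 electrons in the balanced equation.
The reaction quotient is ([Co²⁺(aq)]^3·[Au³⁺(aq)]) / [Co³⁺(aq)]^3 = 2.5×10^−8; by Nernst, E = +0.32 − (0.0542/3)(−7.601) = +0.4573 V.
Then ΔG = −nFE = −3 × 96485 × +0.4573 J/mol = −132 kJ/mol.

−132 kJ/mol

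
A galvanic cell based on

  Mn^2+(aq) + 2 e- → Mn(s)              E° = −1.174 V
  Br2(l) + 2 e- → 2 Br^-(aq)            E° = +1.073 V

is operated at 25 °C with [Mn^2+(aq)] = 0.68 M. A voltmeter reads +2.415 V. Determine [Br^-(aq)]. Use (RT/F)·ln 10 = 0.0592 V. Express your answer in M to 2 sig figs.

With Br₂/Br⁻ at the cathode and Mn²⁺/Mn at the anode, E°cell = +1.073 − (−1.174) = +2.247 V (n = 2).
Since E = E° − (0.0592/n)·log Q, log Q = n(E° − E)/0.0592 = −5.676.
For Br2(l) + Mn(s) → 2 Br^-(aq) + Mn^2+(aq), the reaction quotient is Q = [Br^-(aq)]^2·[Mn^2+(aq)].
Isolating [Br^-(aq)] in Q = 10^{−5.676} yields log [Br^-(aq)] = −2.754, i.e. 0.0018 M.

0.0018 M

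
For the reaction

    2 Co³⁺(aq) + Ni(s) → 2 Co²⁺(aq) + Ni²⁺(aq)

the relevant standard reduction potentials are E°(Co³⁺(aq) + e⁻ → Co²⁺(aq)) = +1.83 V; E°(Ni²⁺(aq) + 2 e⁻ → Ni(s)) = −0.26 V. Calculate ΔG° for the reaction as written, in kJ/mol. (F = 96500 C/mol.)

−403 kJ/mol

In the reaction as written Co³⁺(aq) is reduced, so the Co³⁺/Co²⁺ couple is the cathode and Ni²⁺/Ni is the anode.
E°cell = +1.83 − (−0.26) = +2.09 V; balancing electrons gives n = 2.
ΔG° = −nFE°cell = −(2)(96500)(+2.09) J/mol = −403 kJ/mol.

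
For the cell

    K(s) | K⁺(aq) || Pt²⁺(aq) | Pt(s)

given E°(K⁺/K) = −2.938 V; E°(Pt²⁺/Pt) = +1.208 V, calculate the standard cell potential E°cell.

+4.146 V

By convention the left-hand electrode in cell notation is the anode (oxidation) and the right-hand electrode is the cathode (reduction).
E°cell = E°(right) − E°(left) = +1.208 − (−2.938) = +4.146 V.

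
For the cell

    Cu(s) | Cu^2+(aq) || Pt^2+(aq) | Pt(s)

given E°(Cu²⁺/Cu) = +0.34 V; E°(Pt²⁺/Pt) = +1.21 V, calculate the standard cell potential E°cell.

+0.87 V

By convention the left-hand electrode in cell notation is the anode (oxidation) and the right-hand electrode is the cathode (reduction).
E°cell = E°(right) − E°(left) = +1.21 − (+0.34) = +0.87 V.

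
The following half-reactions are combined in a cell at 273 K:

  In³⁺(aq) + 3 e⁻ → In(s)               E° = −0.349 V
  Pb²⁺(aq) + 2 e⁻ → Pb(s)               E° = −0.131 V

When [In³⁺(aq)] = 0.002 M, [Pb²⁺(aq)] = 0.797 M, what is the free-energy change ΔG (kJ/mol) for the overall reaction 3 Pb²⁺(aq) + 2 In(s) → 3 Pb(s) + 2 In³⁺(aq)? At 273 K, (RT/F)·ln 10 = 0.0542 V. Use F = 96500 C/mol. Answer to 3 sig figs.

With Pb²⁺/Pb reduced at the cathode, E°cell = −0.131 − (−0.349) = +0.218 V and n = 6.
The reaction quotient is [In³⁺(aq)]^2 / [Pb²⁺(aq)]^3 = 7.9×10^−6; by Nernst, E = +0.218 − (0.0542/6)(−5.102) = +0.2641 V.
Then ΔG = −nFE = −6 × 96500 × +0.2641 J/mol = −153 kJ/mol.

−153 kJ/mol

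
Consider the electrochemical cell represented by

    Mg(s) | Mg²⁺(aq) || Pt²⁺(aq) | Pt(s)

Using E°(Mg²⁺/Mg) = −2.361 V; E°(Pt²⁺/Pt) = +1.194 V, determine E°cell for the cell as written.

+3.555 V

By convention the left-hand electrode in cell notation is the anode (oxidation) and the right-hand electrode is the cathode (reduction).
E°cell = E°(right) − E°(left) = +1.194 − (−2.361) = +3.555 V.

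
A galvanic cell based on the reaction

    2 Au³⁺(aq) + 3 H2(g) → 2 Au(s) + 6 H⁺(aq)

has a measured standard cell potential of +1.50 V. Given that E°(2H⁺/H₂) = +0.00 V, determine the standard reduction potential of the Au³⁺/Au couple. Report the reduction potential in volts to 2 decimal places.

In the reaction as written the Au³⁺/Au couple is reduced (cathode) and 2H⁺/H₂ is oxidized (anode), so E°cell = E°(Au³⁺/Au) − E°(2H⁺/H₂).
E°(Au³⁺/Au) = E°cell + E°(anode) = +1.50 + (+0.00) = +1.50 V.

+1.50 V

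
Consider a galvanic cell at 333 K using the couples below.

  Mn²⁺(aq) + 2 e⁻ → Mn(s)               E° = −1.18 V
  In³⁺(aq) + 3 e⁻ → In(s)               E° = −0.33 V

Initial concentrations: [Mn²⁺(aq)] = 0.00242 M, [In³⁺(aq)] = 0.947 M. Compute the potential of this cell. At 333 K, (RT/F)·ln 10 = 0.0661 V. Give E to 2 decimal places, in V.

The In³⁺/In couple has the more positive E°, so it is the cathode; Mn²⁺/Mn is the anode.
E°cell = E°cat − E°an = −0.33 − (−1.18) = +0.85 V; n = 6.
Balancing gives 2 In³⁺(aq) + 3 Mn(s) → 2 In(s) + 3 Mn²⁺(aq); hence Q = [Mn²⁺(aq)]^3 / [In³⁺(aq)]^2 = 1.58×10^−8 (log Q = −7.801).
By the Nernst equation, E = +0.85 − (0.0661/6)·(−7.801) = +0.94 V.

+0.94 V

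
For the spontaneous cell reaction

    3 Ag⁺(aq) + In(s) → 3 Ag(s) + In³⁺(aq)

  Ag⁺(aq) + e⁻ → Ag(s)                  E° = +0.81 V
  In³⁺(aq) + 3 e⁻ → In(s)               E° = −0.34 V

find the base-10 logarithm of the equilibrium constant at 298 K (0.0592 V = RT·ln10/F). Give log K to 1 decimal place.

The Ag⁺/Ag couple is reduced (cathode); E°cell = +0.81 − (−0.34) = +1.15 V with n = 3.
At equilibrium E = 0, so log K = nE°cell / 0.0592 = (3)(+1.15) / 0.0592 = 58.3.

log K = 58.3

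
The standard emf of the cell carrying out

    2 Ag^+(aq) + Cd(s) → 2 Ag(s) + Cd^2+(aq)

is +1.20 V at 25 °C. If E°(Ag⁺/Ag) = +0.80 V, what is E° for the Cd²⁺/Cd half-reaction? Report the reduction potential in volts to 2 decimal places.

−0.40 V

In the reaction as written the Ag⁺/Ag couple is reduced (cathode) and Cd²⁺/Cd is oxidized (anode), so E°cell = E°(Ag⁺/Ag) − E°(Cd²⁺/Cd).
E°(Cd²⁺/Cd) = E°(cathode) − E°cell = +0.80 − (+1.20) = −0.40 V.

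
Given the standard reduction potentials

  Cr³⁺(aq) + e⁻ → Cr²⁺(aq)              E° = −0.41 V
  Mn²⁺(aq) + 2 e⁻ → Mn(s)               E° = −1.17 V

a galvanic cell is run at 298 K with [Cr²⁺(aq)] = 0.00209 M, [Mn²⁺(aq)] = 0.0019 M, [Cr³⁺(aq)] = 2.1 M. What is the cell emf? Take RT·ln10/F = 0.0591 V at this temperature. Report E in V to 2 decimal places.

+1.02 V

Since E°(Cr³⁺/Cr²⁺) > E°(Mn²⁺/Mn), Cr³⁺/Cr²⁺ serves as the cathode.
E°cell = −0.41 − (−1.17) = +0.76 V, with n = 2 electrons transferred.
The balanced reaction is 2 Cr³⁺(aq) + Mn(s) → 2 Cr²⁺(aq) + Mn²⁺(aq), so Q = ([Cr²⁺(aq)]^2·[Mn²⁺(aq)]) / [Cr³⁺(aq)]^2 = 1.88×10^−9 and log Q = −8.725.
By the Nernst equation, E = +0.76 − (0.0591/2)·(−8.725) = +1.02 V.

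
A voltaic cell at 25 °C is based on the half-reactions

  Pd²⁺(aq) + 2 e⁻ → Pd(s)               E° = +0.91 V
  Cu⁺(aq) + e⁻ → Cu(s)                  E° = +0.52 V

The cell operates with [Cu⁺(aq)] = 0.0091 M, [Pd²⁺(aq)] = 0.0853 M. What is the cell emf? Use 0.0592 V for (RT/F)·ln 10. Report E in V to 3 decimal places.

+0.479 V

The Pd²⁺/Pd couple has the more positive E°, so it is the cathode; Cu⁺/Cu is the anode.
E°cell = E°cat − E°an = +0.91 − (+0.52) = +0.39 V; n = 2.
For the overall reaction Pd²⁺(aq) + 2 Cu(s) → Pd(s) + 2 Cu⁺(aq), Q = [Cu⁺(aq)]^2 / [Pd²⁺(aq)] = 0.000971, giving log Q = −3.013.
E = E° − (0.0592/n)·log Q = +0.39 − (0.0592/2)(−3.013) = +0.479 V.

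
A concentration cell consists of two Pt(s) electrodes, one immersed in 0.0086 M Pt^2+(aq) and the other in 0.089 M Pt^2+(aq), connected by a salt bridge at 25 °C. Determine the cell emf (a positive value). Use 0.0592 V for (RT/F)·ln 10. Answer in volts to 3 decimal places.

For a concentration cell E°cell = 0, since both electrodes use the same couple.
The compartment with the higher Pt^2+(aq) concentration (0.089 M) acts as the cathode; ions are reduced there and produced at the dilute (0.0086 M) anode.
With n = 2, Ecell = −(0.0592/2)·log([dilute]/[conc]) = −(0.0592/2)·log(0.0086/0.089) = +0.030 V.

0.030 V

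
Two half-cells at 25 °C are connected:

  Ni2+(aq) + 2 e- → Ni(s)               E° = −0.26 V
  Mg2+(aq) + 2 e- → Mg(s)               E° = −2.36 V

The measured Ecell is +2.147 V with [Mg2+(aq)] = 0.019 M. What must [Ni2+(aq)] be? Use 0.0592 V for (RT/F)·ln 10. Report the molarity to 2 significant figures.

0.74 M

Ni²⁺/Ni is the cathode (higher E°); E°cell = −0.26 − (−2.36) = +2.10 V with n = 2.
Since E = E° − (0.0592/n)·log Q, log Q = n(E° − E)/0.0592 = −1.588.
For Ni2+(aq) + Mg(s) → Ni(s) + Mg2+(aq), the reaction quotient is Q = [Mg2+(aq)] / [Ni2+(aq)].
Isolating [Ni2+(aq)] in Q = 10^{−1.588} yields log [Ni2+(aq)] = −0.133, i.e. 0.74 M.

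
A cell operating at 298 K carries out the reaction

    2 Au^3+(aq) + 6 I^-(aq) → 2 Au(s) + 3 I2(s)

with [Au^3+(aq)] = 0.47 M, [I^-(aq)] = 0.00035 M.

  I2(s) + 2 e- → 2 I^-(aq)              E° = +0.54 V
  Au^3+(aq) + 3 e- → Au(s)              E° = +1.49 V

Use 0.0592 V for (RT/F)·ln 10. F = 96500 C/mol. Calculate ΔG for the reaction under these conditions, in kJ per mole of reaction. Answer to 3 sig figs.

−428 kJ/mol

E°cell = +1.49 − (+0.54) = +0.95 V; the balanced reaction transfers n = 6 electrons.
Q = 1 / ([Au^3+(aq)]^2·[I^-(aq)]^6) = 2.46×10^21, so log Q = 21.391 and E = +0.95 − (0.0592/6)(21.391) = +0.7389 V.
Then ΔG = −nFE = −6 × 96500 × +0.7389 J/mol = −428 kJ/mol.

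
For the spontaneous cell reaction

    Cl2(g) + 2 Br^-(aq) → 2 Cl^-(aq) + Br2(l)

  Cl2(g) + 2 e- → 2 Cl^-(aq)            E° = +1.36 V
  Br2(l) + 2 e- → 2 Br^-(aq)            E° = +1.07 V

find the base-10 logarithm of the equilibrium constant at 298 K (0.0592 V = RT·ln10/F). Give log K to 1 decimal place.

The Cl₂/Cl⁻ couple is reduced (cathode); E°cell = +1.36 − (+1.07) = +0.29 V with n = 2.
At equilibrium E = 0, so log K = nE°cell / 0.0592 = (2)(+0.29) / 0.0592 = 9.8.

log K = 9.8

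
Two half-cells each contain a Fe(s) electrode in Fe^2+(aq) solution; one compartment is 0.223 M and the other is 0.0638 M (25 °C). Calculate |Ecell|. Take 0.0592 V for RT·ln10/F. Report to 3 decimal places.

0.016 V

For a concentration cell E°cell = 0, since both electrodes use the same couple.
The compartment with the higher Fe^2+(aq) concentration (0.223 M) acts as the cathode; ions are reduced there and produced at the dilute (0.0638 M) anode.
With n = 2, Ecell = −(0.0592/2)·log([dilute]/[conc]) = −(0.0592/2)·log(0.0638/0.223) = +0.016 V.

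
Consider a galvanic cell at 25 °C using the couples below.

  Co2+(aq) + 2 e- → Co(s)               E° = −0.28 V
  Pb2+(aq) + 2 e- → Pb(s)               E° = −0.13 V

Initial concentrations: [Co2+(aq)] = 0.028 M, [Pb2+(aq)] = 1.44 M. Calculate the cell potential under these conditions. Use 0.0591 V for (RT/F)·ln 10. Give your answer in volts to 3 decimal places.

+0.201 V

The Pb²⁺/Pb couple has the more positive E°, so it is the cathode; Co²⁺/Co is the anode.
E°cell = E°cat − E°an = −0.13 − (−0.28) = +0.15 V; n = 2.
The balanced reaction is Pb2+(aq) + Co(s) → Pb(s) + Co2+(aq), so Q = [Co2+(aq)] / [Pb2+(aq)] = 0.0194 and log Q = −1.711.
Applying E = E° − (RT ln10/nF)·log Q gives +0.15 − (0.0591/2)(−1.711) = +0.201 V.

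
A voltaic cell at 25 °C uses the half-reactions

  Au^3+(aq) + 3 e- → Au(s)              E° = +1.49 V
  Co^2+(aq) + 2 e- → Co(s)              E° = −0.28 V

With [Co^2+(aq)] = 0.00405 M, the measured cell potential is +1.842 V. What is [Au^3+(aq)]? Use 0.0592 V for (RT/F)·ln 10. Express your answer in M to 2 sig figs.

Au³⁺/Au is the cathode (higher E°); E°cell = +1.49 − (−0.28) = +1.77 V with n = 6.
From the Nernst equation, log Q = n(E° − E)/0.0592 = 6·(+1.77 − (+1.842))/0.0592 = −7.297.
For 2 Au^3+(aq) + 3 Co(s) → 2 Au(s) + 3 Co^2+(aq), the reaction quotient is Q = [Co^2+(aq)]^3 / [Au^3+(aq)]^2.
Isolating [Au^3+(aq)] in Q = 10^{−7.297} yields log [Au^3+(aq)] = 0.060, i.e. 1.1 M.

1.1 M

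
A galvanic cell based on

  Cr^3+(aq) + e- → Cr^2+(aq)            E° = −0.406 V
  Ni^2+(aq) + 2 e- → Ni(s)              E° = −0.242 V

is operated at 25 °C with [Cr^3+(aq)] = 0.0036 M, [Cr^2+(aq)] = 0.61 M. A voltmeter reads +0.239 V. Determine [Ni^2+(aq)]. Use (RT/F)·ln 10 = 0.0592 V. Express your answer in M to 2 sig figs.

0.012 M

Ni²⁺/Ni is the cathode (higher E°); E°cell = −0.242 − (−0.406) = +0.164 V with n = 2.
From the Nernst equation, log Q = n(E° − E)/0.0592 = 2·(+0.164 − (+0.239))/0.0592 = −2.534.
The balanced reaction is Ni^2+(aq) + 2 Cr^2+(aq) → Ni(s) + 2 Cr^3+(aq), so Q = [Cr^3+(aq)]^2 / ([Ni^2+(aq)]·[Cr^2+(aq)]^2).
Substituting the known concentrations and solving, log [Ni^2+(aq)] = −1.924 and [Ni^2+(aq)] = 0.012 M.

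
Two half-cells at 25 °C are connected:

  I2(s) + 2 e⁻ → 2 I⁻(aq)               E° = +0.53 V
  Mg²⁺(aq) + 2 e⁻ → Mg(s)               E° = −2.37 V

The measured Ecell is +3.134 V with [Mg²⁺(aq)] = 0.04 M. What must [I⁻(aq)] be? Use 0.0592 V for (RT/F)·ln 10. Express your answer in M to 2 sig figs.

The I₂/I⁻ couple has the larger reduction potential, so it is the cathode: E°cell = +0.53 − (−2.37) = +2.90 V and n = 2.
Rearranging E = E° − (0.0592/n)·log Q gives log Q = 2(+2.90 − (+3.134))/0.0592 = −7.905.
The balanced reaction is I2(s) + Mg(s) → 2 I⁻(aq) + Mg²⁺(aq), so Q = [I⁻(aq)]^2·[Mg²⁺(aq)].
Substituting the known concentrations and solving, log [I⁻(aq)] = −3.254 and [I⁻(aq)] = 0.00056 M.

0.00056 M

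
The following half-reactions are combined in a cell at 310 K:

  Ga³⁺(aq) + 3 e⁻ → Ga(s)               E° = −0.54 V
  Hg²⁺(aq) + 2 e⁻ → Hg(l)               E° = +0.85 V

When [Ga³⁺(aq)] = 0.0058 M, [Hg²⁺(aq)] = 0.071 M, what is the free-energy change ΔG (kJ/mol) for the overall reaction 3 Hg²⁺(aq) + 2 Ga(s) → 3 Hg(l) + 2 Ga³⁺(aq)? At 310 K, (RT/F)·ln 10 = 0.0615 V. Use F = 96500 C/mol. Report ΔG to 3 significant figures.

With Hg²⁺/Hg reduced at the cathode, E°cell = +0.85 − (−0.54) = +1.39 V and n = 6.
Q = [Ga³⁺(aq)]^2 / [Hg²⁺(aq)]^3 = 0.094, so log Q = −1.027 and E = +1.39 − (0.0615/6)(−1.027) = +1.4005 V.
Then ΔG = −nFE = −6 × 96500 × +1.4005 J/mol = −811 kJ/mol.

−811 kJ/mol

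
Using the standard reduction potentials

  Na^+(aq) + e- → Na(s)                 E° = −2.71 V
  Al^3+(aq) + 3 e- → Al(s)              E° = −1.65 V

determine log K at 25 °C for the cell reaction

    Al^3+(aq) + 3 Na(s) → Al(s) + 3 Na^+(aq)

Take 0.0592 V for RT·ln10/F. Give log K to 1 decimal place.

log K = 53.7

The Al³⁺/Al couple is reduced (cathode); E°cell = −1.65 − (−2.71) = +1.06 V with n = 3.
At equilibrium E = 0, so log K = nE°cell / 0.0592 = (3)(+1.06) / 0.0592 = 53.7.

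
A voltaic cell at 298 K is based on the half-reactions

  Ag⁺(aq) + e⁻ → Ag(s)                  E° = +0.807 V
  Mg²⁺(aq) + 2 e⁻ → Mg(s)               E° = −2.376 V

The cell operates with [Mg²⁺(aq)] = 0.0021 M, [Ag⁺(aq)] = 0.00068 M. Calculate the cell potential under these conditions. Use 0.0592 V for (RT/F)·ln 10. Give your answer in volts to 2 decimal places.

+3.07 V

Ag⁺/Ag is reduced (cathode, E° = +0.807 V) and Mg²⁺/Mg is oxidized (anode).
E°cell = E°cat − E°an = +0.807 − (−2.376) = +3.183 V; n = 2.
For the overall reaction 2 Ag⁺(aq) + Mg(s) → 2 Ag(s) + Mg²⁺(aq), Q = [Mg²⁺(aq)] / [Ag⁺(aq)]^2 = 4.54×10^3, giving log Q = 3.657.
Applying E = E° − (RT ln10/nF)·log Q gives +3.183 − (0.0592/2)(3.657) = +3.07 V.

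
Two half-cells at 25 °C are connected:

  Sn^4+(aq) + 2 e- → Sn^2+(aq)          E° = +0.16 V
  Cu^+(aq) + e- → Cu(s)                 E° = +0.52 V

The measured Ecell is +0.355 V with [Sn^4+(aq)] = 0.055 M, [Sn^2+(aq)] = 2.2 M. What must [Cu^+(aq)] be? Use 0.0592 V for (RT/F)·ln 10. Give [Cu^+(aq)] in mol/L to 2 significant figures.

0.13 M

The Cu⁺/Cu couple has the larger reduction potential, so it is the cathode: E°cell = +0.52 − (+0.16) = +0.36 V and n = 2.
Since E = E° − (0.0592/n)·log Q, log Q = n(E° − E)/0.0592 = 0.169.
For 2 Cu^+(aq) + Sn^2+(aq) → 2 Cu(s) + Sn^4+(aq), the reaction quotient is Q = [Sn^4+(aq)] / ([Cu^+(aq)]^2·[Sn^2+(aq)]).
Substituting the known concentrations and solving, log [Cu^+(aq)] = −0.886 and [Cu^+(aq)] = 0.13 M.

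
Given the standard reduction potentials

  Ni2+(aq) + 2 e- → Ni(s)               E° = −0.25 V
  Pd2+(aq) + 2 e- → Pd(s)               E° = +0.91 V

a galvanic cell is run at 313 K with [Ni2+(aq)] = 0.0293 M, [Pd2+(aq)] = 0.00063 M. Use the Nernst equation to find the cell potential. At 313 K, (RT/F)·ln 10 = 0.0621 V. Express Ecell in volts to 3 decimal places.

The Pd²⁺/Pd couple has the more positive E°, so it is the cathode; Ni²⁺/Ni is the anode.
The standard potential is +0.91 − (−0.25) = +1.16 V and the balanced reaction transfers n = 2 electrons.
The balanced reaction is Pd2+(aq) + Ni(s) → Pd(s) + Ni2+(aq), so Q = [Ni2+(aq)] / [Pd2+(aq)] = 46.5 and log Q = 1.668.
E = E° − (0.0621/n)·log Q = +1.16 − (0.0621/2)(1.668) = +1.108 V.

+1.108 V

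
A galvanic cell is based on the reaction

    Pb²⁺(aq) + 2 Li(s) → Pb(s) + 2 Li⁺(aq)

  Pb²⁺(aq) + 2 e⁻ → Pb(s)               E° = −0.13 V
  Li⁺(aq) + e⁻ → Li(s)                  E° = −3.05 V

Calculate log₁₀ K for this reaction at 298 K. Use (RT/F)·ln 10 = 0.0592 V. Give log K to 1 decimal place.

The Pb²⁺/Pb couple is reduced (cathode); E°cell = −0.13 − (−3.05) = +2.92 V with n = 2.
At equilibrium E = 0, so log K = nE°cell / 0.0592 = (2)(+2.92) / 0.0592 = 98.6.

log K = 98.6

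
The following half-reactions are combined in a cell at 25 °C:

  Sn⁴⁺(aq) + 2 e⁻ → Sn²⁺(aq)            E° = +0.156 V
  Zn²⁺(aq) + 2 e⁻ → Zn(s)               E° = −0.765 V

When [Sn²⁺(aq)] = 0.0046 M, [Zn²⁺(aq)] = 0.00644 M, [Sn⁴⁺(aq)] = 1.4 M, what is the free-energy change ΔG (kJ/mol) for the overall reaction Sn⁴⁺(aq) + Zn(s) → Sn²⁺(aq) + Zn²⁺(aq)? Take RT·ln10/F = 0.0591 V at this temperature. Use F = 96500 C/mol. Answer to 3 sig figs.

The standard cell potential is +0.156 − (−0.765) = +0.921 V, with n = 2 electrons in the balanced equation.
The reaction quotient is ([Sn²⁺(aq)]·[Zn²⁺(aq)]) / [Sn⁴⁺(aq)] = 2.12×10^−5; by Nernst, E = +0.921 − (0.0591/2)(−4.674) = +1.0591 V.
Finally ΔG = −nFE = −(2)(96500 C/mol)(+1.0591 V) = −204 kJ/mol.

−204 kJ/mol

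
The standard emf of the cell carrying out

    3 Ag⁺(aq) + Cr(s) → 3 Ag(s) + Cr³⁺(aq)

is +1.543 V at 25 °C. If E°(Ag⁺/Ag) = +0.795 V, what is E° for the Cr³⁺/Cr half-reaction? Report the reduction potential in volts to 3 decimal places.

In the reaction as written the Ag⁺/Ag couple is reduced (cathode) and Cr³⁺/Cr is oxidized (anode), so E°cell = E°(Ag⁺/Ag) − E°(Cr³⁺/Cr).
E°(Cr³⁺/Cr) = E°(cathode) − E°cell = +0.795 − (+1.543) = −0.748 V.

−0.748 V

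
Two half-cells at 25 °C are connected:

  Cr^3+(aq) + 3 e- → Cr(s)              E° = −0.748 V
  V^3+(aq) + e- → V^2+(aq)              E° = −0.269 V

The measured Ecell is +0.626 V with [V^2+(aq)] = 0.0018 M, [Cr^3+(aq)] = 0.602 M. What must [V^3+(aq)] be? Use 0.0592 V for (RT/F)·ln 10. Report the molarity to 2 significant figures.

With V³⁺/V²⁺ at the cathode and Cr³⁺/Cr at the anode, E°cell = −0.269 − (−0.748) = +0.479 V (n = 3).
Rearranging E = E° − (0.0592/n)·log Q gives log Q = 3(+0.479 − (+0.626))/0.0592 = −7.449.
For 3 V^3+(aq) + Cr(s) → 3 V^2+(aq) + Cr^3+(aq), the reaction quotient is Q = ([V^2+(aq)]^3·[Cr^3+(aq)]) / [V^3+(aq)]^3.
Substituting the known concentrations and solving, log [V^3+(aq)] = −0.335 and [V^3+(aq)] = 0.46 M.

0.46 M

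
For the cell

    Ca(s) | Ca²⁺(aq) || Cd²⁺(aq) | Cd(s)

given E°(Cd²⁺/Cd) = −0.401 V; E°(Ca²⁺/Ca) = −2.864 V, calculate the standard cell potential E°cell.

By convention the left-hand electrode in cell notation is the anode (oxidation) and the right-hand electrode is the cathode (reduction).
E°cell = E°(right) − E°(left) = −0.401 − (−2.864) = +2.463 V.

+2.463 V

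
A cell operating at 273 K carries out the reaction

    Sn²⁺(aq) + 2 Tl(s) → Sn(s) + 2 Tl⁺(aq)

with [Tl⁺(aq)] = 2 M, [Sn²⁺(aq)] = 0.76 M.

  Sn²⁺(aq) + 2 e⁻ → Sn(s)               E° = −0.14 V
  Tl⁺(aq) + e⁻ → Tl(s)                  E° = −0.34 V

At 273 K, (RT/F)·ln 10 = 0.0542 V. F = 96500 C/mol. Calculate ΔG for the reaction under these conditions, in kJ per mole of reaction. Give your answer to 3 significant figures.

−34.8 kJ/mol

E°cell = −0.14 − (−0.34) = +0.20 V; the balanced reaction transfers n = 2 electrons.
The reaction quotient is [Tl⁺(aq)]^2 / [Sn²⁺(aq)] = 5.26; by Nernst, E = +0.20 − (0.0542/2)(0.721) = +0.1805 V.
ΔG = −nFE = −(2)(96500)(+0.1805) J/mol = −34.8 kJ/mol.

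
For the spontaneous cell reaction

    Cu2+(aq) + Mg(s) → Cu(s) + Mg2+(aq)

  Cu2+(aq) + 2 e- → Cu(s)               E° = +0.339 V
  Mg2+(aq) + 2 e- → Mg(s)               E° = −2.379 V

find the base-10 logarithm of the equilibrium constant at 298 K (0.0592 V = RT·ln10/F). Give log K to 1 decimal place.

log K = 91.8

The Cu²⁺/Cu couple is reduced (cathode); E°cell = +0.339 − (−2.379) = +2.718 V with n = 2.
At equilibrium E = 0, so log K = nE°cell / 0.0592 = (2)(+2.718) / 0.0592 = 91.8.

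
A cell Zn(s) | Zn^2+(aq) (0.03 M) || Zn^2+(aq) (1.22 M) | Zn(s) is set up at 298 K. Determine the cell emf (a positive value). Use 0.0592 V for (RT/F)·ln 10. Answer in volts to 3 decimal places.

For a concentration cell E°cell = 0, since both electrodes use the same couple.
The compartment with the higher Zn^2+(aq) concentration (1.22 M) acts as the cathode; ions are reduced there and produced at the dilute (0.03 M) anode.
With n = 2, Ecell = −(0.0592/2)·log([dilute]/[conc]) = −(0.0592/2)·log(0.03/1.22) = +0.048 V.

0.048 V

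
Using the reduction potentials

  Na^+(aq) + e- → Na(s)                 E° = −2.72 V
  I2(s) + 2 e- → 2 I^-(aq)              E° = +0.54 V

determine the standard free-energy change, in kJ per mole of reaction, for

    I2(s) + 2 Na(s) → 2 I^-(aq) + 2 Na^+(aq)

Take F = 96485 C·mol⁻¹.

In the reaction as written I2(s) is reduced, so the I₂/I⁻ couple is the cathode and Na⁺/Na is the anode.
E°cell = +0.54 − (−2.72) = +3.26 V; balancing electrons gives n = 2.
ΔG° = −nFE°cell = −(2)(96485)(+3.26) J/mol = −629 kJ/mol.

−629 kJ/mol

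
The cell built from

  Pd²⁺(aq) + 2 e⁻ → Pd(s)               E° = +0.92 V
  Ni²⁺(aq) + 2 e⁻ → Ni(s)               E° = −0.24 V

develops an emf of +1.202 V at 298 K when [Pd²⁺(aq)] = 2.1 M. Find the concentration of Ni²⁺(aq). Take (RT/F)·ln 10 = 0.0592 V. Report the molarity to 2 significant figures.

0.080 M

The Pd²⁺/Pd couple has the larger reduction potential, so it is the cathode: E°cell = +0.92 − (−0.24) = +1.16 V and n = 2.
Rearranging E = E° − (0.0592/n)·log Q gives log Q = 2(+1.16 − (+1.202))/0.0592 = −1.419.
The balanced reaction is Pd²⁺(aq) + Ni(s) → Pd(s) + Ni²⁺(aq), so Q = [Ni²⁺(aq)] / [Pd²⁺(aq)].
Substituting the known concentrations and solving, log [Ni²⁺(aq)] = −1.097 and [Ni²⁺(aq)] = 0.080 M.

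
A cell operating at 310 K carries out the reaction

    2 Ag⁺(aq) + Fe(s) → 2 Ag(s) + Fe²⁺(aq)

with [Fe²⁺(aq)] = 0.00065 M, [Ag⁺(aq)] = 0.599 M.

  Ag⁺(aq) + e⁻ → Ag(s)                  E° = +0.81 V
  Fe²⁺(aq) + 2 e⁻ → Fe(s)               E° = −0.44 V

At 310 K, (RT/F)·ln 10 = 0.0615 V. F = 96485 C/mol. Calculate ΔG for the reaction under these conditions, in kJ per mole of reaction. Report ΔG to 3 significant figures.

With Ag⁺/Ag reduced at the cathode, E°cell = +0.81 − (−0.44) = +1.25 V and n = 2.
Here Q = [Fe²⁺(aq)] / [Ag⁺(aq)]^2 = 0.00181 (log Q = −2.742), giving E = +1.25 − (0.0615/2)·(−2.742) = +1.3343 V.
ΔG = −nFE = −(2)(96485)(+1.3343) J/mol = −257 kJ/mol.

−257 kJ/mol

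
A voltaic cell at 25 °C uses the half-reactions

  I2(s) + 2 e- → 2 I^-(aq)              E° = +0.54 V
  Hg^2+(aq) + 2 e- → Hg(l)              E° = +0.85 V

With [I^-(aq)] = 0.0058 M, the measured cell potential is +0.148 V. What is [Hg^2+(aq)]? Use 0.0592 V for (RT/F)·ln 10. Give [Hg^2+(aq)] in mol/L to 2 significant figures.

0.10 M

With Hg²⁺/Hg at the cathode and I₂/I⁻ at the anode, E°cell = +0.85 − (+0.54) = +0.31 V (n = 2).
Since E = E° − (0.0592/n)·log Q, log Q = n(E° − E)/0.0592 = 5.473.
Balancing electrons gives Hg^2+(aq) + 2 I^-(aq) → Hg(l) + I2(s); thus Q = 1 / ([Hg^2+(aq)]·[I^-(aq)]^2).
Isolating [Hg^2+(aq)] in Q = 10^{5.473} yields log [Hg^2+(aq)] = −1.000, i.e. 0.10 M.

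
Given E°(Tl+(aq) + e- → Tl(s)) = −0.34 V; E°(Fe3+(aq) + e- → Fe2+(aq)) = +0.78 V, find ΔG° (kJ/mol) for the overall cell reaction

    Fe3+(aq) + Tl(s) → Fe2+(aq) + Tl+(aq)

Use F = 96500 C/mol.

In the reaction as written Fe3+(aq) is reduced, so the Fe³⁺/Fe²⁺ couple is the cathode and Tl⁺/Tl is the anode.
E°cell = +0.78 − (−0.34) = +1.12 V; balancing electrons gives n = 1.
ΔG° = −nFE°cell = −(1)(96500)(+1.12) J/mol = −108 kJ/mol.

−108 kJ/mol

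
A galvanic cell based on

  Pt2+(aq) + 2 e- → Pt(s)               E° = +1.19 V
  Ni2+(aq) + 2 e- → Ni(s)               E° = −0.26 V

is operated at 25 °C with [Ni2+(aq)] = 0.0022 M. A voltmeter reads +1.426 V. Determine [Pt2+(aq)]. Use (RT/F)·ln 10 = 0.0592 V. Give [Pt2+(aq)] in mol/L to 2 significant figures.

Pt²⁺/Pt is the cathode (higher E°); E°cell = +1.19 − (−0.26) = +1.45 V with n = 2.
Rearranging E = E° − (0.0592/n)·log Q gives log Q = 2(+1.45 − (+1.426))/0.0592 = 0.811.
Balancing electrons gives Pt2+(aq) + Ni(s) → Pt(s) + Ni2+(aq); thus Q = [Ni2+(aq)] / [Pt2+(aq)].
Substituting the known concentrations and solving, log [Pt2+(aq)] = −3.469 and [Pt2+(aq)] = 0.00034 M.

0.00034 M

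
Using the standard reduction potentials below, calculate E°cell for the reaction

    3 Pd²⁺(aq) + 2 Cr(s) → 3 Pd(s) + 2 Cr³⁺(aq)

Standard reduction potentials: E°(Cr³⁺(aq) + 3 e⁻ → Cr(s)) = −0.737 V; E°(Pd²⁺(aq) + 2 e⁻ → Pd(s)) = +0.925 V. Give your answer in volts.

+1.662 V

Pd²⁺(aq) gains electrons, so the Pd²⁺/Pd couple is the cathode; the Cr³⁺/Cr couple is the anode.
E°cell = E°(cathode) − E°(anode) = +0.925 − (−0.737) = +1.662 V.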